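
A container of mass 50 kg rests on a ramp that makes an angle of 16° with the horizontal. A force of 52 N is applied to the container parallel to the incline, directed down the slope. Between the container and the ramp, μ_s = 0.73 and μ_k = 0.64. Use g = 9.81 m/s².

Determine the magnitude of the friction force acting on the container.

f ≈ 187 N (up the incline)

Perpendicular to the surface, N = m g cos θ = 50·9.81·cos 16° = 471.5 N.
The friction needed for equilibrium is m g sin θ + P = 135.2 + 52 = 187.2 N, measured positive up-slope.
Static friction can supply at most μ_s N = 344.2 N.
Since |187.2| ≤ 344.2 N, the container remains in static equilibrium and friction takes exactly the required value.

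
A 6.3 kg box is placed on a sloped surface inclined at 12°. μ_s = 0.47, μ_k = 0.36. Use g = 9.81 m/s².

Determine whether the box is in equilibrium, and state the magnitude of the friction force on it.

N = m g cos θ = 60.5 N.
Down-slope weight component: m g sin θ = 12.8 N.
μ_s N = 28.4 N.
12.8 ≤ 28.4 N, so it stays put; friction = 12.8 N.

f ≈ 12.8 N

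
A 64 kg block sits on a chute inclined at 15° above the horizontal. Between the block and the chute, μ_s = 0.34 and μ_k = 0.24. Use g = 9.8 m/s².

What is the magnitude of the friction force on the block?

f ≈ 162 N (up the incline)

Perpendicular to the surface, N = m g cos θ = 64·9.8·cos 15° = 605.8 N.
For equilibrium along the incline, friction must balance the weight component: f = m g sin θ = 162.3 N up the slope.
Static friction can supply at most μ_s N = 206 N.
Since |162.3| ≤ 206 N, static friction is sufficient; f equals the required value, not μ_s N.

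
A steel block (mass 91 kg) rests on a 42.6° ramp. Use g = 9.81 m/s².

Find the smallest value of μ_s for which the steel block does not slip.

At the slip threshold m g sin θ = μ_s m g cos θ, so μ_s,min = tan θ.
μ_s,min = tan 42.6° = 0.92.

μ_s,min ≈ 0.92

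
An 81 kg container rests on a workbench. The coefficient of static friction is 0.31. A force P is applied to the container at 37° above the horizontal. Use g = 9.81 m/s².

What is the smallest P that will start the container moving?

N = m g − P sin α (the pull lifts the container).
At impending slip, P cos α = μ_s N = μ_s (m g − P sin α).
Solving: P (cos α + μ_s sin α) = μ_s m g → P = 0.31×795/(cos 37° + 0.31 sin 37°) = 246/0.9852 = 250 N.

P ≈ 250 N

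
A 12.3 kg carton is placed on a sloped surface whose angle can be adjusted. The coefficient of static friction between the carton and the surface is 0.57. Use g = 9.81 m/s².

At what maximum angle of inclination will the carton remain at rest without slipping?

θ_max ≈ 29.7°

At the slip threshold, m g sin θ = μ_s · m g cos θ, so tan θ = μ_s.
θ_max = arctan(0.57) = 29.7°.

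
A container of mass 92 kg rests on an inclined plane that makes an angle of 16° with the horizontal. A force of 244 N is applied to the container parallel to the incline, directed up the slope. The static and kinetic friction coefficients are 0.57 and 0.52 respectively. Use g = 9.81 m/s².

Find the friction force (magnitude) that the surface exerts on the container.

Normal force: N = m g cos θ = 92 × 9.81 × cos 16° = 867.6 N.
The friction needed for equilibrium is m g sin θ − P = 248.8 − 244 = 4.768 N, measured positive up-slope.
The static-friction ceiling is μ_s N = 0.57 × 867.6 = 494.5 N.
Since |4.768| ≤ 494.5 N, no slip — friction simply equals what equilibrium demands.

f ≈ 4.77 N (up the incline)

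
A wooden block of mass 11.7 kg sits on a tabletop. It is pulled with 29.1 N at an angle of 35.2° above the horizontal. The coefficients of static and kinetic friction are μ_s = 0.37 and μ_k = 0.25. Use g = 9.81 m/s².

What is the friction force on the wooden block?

f ≈ 23.8 N

Vertical equilibrium gives N = m g − P sin α = 98 N.
Horizontally, friction must balance P cos α = 23.78 N.
μ_s N = 0.37 × 98 = 36.26 N.
23.78 ≤ 36.26 N → static; friction equals the required 23.8 N.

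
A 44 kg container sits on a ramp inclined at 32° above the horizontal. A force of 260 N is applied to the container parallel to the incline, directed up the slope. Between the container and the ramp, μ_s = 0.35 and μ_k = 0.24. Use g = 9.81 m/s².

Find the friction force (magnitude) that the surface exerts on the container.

The normal reaction is N = m g cos θ = 366.1 N.
Parallel to the incline, ΣF = 0 gives f = m g sin θ − P = 228.7 − 260 = -31.27 N (up-slope positive).
The static-friction ceiling is μ_s N = 0.35 × 366.1 = 128.1 N.
Since |-31.27| ≤ 128.1 N, the container remains in static equilibrium and friction takes exactly the required value.

f ≈ 31.3 N (down the incline)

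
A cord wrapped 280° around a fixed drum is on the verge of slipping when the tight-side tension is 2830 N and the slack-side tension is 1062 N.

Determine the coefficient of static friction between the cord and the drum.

μ ≈ 0.201

T₂/T₁ = e^{μβ} → μ = ln(T₂/T₁)/β.
β = 280° = 4.887 rad.
μ = ln(2830/1062)/4.887 = ln(2.665)/4.887 = 0.201.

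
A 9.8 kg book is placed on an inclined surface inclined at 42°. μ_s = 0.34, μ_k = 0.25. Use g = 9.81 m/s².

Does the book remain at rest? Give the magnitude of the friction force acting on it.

f ≈ 17.9 N

N = m g cos θ = 71.4 N.
Down-slope weight component: m g sin θ = 64.3 N.
μ_s N = 24.3 N.
64.3 > 24.3 N, so it slides; kinetic friction f = μ_k N = 0.25×71.4 = 17.9 N.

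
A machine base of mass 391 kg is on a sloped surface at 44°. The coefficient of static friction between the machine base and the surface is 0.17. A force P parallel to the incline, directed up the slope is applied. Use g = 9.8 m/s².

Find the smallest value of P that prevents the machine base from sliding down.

P_min ≈ 2190 N

The machine base tends to slide down (tan θ > μ_s), so at the point of impending slip friction acts up-slope at its limit: f = μ_s N.
P is parallel to the surface, so N = m g cos θ = 2760 N.
Along the incline: P + μ_s N = m g sin θ, so P = 2660 − 0.17×2760 = 2190 N.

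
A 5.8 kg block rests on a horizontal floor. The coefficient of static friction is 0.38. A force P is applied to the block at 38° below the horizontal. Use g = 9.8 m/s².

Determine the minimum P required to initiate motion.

N = m g + P sin α (the push presses the block into the horizontal floor).
At impending slip, P cos α = μ_s N = μ_s (m g + P sin α).
Solving: P (cos α − μ_s sin α) = μ_s m g → P = 0.38×56.8/(cos 38° − 0.38 sin 38°) = 21.6/0.5541 = 39 N.

P ≈ 39 N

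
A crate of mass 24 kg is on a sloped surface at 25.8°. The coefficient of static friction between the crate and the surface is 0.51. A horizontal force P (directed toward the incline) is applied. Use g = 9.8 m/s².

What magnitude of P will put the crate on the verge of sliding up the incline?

At impending motion up the slope, friction acts down-slope at its limit: f = μ_s N.
Perpendicular to the incline: N = m g cos θ + P sin θ.
Along the incline: P cos θ = m g sin θ + μ_s N = m g sin θ + μ_s (m g cos θ + P sin θ).
Solving, P (cos θ − μ_s sin θ) = m g (sin θ + μ_s cos θ), so P = 24×9.8×(sin 25.8° + 0.51 cos 25.8°)/(cos 25.8° − 0.51 sin 25.8°) = 235×0.8944/0.6784 = 310 N.

P ≈ 310 N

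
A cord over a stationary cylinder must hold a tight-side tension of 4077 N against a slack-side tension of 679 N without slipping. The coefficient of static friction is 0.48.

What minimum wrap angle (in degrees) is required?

T₂/T₁ = e^{μβ} → β = ln(T₂/T₁)/μ.
β = ln(4077/679)/0.48 = 1.792/0.48 = 3.734 rad.
In degrees: β = 3.734 × 180/π = 214°.

β_min ≈ 214°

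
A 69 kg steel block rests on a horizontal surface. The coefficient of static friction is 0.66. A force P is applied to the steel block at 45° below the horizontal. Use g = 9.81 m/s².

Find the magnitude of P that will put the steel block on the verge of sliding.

P ≈ 1860 N

N = m g + P sin α (the push presses the steel block into the horizontal surface).
At impending slip, P cos α = μ_s N = μ_s (m g + P sin α).
Solving: P (cos α − μ_s sin α) = μ_s m g → P = 0.66×677/(cos 45° − 0.66 sin 45°) = 447/0.2404 = 1860 N.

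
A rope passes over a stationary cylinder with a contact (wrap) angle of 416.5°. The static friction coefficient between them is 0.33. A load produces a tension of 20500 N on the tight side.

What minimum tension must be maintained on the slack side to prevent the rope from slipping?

T_min ≈ 1860 N

Capstan equation at impending slip: T_tight/T_slack = e^{μβ}.
β = 416.5° = 7.269 rad; e^{μβ} = e^{0.33×7.269} = 11.01.
T_slack = T_tight / e^{μβ} = 20500 / 11.01 = 1860 N.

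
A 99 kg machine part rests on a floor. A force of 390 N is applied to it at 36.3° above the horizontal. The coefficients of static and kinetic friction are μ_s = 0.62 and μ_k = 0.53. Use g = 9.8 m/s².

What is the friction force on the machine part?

f ≈ 314 N

The vertical component of P reduces the normal force: N = m g − P sin α = 970.2 − 230.9 = 739.3 N.
For equilibrium, f = P cos α = 390×cos 36.3° = 314.3 N.
The static-friction limit is μ_s N = 458.4 N.
Since 314.3 N does not exceed the limit, the machine part stays at rest and f = 314 N.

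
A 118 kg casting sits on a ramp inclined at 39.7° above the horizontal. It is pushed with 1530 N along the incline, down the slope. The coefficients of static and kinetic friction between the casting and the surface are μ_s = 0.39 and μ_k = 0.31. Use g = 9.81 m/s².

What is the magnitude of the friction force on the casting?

f ≈ 276 N (up the incline)

Perpendicular to the surface, N = m g cos θ = 118·9.81·cos 39.7° = 890.6 N.
The friction needed for equilibrium is m g sin θ + P = 739.4 + 1530 = 2269 N, measured positive up-slope.
Maximum static friction available: μ_s N = 0.39 × 890.6 = 347.4 N.
|2269| exceeds 347.4 N, so the casting slips down-slope; friction is kinetic, f = μ_k N = 0.31×890.6 = 276 N.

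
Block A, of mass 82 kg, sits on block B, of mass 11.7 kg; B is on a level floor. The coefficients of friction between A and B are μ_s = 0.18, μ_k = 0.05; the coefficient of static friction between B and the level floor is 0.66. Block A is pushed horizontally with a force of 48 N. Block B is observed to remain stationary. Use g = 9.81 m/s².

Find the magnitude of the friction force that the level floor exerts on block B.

Between the blocks, N₁ = m_A g = 804.4 N.
So the A–B interface can sustain at most μ_s N₁ = 144.8 N of static friction.
Since P = 48 N ≤ 144.8 N, A does not slip on B; friction on A equals P = 48 N.
B experiences an equal 48 N forward from A (third law). B is in equilibrium, so the floor supplies f₂ = 48 N of static friction (limit μ_s(m_A+m_B)g = 606.7 N, not exceeded).

f ≈ 48 N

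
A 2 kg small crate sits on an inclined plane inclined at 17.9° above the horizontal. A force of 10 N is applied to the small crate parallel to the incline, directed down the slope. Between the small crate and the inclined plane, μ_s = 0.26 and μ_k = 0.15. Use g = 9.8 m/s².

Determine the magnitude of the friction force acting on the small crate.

f ≈ 2.8 N (up the incline)

The normal reaction is N = m g cos θ = 18.65 N.
For equilibrium along the incline the friction force must supply f = m g sin θ + P = 6.024 + 10 = 16.02 N (positive meaning up-slope).
Static friction can supply at most μ_s N = 4.849 N.
|16.02| exceeds 4.849 N, so the small crate slips down-slope; friction is kinetic, f = μ_k N = 0.15×18.65 = 2.8 N.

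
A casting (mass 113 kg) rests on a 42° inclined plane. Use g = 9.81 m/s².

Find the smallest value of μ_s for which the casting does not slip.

μ_s,min ≈ 0.9

At the slip threshold m g sin θ = μ_s m g cos θ, so μ_s,min = tan θ.
μ_s,min = tan 42° = 0.9.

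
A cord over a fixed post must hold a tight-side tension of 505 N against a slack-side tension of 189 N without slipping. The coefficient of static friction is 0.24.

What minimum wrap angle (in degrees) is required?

β_min ≈ 235°

T₂/T₁ = e^{μβ} → β = ln(T₂/T₁)/μ.
β = ln(505/189)/0.24 = 0.9828/0.24 = 4.095 rad.
In degrees: β = 4.095 × 180/π = 235°.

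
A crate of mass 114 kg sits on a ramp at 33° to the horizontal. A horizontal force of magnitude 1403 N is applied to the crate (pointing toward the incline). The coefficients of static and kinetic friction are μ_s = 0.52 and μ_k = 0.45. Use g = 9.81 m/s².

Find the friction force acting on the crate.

The horizontal push has a component P sin θ into the surface, so N = m g cos θ + P sin θ = 937.9 + 764.1 = 1702 N.
Along the incline, the net driving force (taking up-slope positive) is P cos θ − m g sin θ = 1177 − 609.1 = 567.6 N, so equilibrium requires friction f = -567.6 N (down-slope).
Maximum static friction: μ_s N = 0.52 × 1702 = 885.1 N.
|f_req| = 567.6 ≤ 885.1 N → the crate is in equilibrium; friction equals the required value.

f ≈ 568 N (down the incline)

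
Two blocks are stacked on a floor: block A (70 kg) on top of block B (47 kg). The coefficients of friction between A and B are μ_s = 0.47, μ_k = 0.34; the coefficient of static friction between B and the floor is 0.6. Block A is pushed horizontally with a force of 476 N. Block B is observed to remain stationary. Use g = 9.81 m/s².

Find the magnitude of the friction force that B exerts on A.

Between the blocks, N₁ = m_A g = 686.7 N.
So the A–B interface can sustain at most μ_s N₁ = 322.7 N of static friction.
Since P = 476 N > 322.7 N, A slides on B; the A–B friction is kinetic: f₁ = μ_k N₁ = 0.34×686.7 = 233 N.
By Newton's third law B feels 233 N forward from A. With B stationary, the floor's static friction on B balances it: f₂ = 233 N (well within μ_s(m_A+m_B)g = 688.7 N).

f ≈ 233 N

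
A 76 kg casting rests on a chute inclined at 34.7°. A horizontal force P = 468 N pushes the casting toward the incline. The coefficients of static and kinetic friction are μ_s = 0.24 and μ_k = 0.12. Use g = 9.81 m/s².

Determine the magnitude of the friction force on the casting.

Resolve perpendicular to the incline: N = m g cos θ + P sin θ = 76×9.81×cos 34.7° + 468×sin 34.7° = 879.4 N.
Along the incline, the net driving force (taking up-slope positive) is P cos θ − m g sin θ = 384.8 − 424.4 = -39.67 N, so equilibrium requires friction f = 39.67 N (up-slope).
The limit of static friction is μ_s N = 211.1 N.
|f_req| = 39.67 ≤ 211.1 N → the casting is in equilibrium; friction equals the required value.

f ≈ 39.7 N (up the incline)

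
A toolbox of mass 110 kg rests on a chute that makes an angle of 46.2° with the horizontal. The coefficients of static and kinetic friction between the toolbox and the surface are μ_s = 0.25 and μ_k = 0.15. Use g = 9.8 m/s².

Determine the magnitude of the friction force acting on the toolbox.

Normal force: N = m g cos θ = 110 × 9.8 × cos 46.2° = 746.1 N.
For equilibrium along the incline, friction must balance the weight component: f = m g sin θ = 778.1 N up the slope.
The static-friction ceiling is μ_s N = 0.25 × 746.1 = 186.5 N.
|778.1| exceeds 186.5 N, so the toolbox slips down-slope; friction is kinetic, f = μ_k N = 0.15×746.1 = 112 N.

f ≈ 112 N (up the incline)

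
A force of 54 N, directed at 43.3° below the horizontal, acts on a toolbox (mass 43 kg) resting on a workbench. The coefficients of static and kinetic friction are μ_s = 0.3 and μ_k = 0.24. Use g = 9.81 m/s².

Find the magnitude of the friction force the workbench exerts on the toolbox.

f ≈ 39.3 N

Vertical equilibrium gives N = m g + P sin α = 458.9 N.
The horizontal driving force is P cos α = 39.3 N, so equilibrium needs friction f = 39.3 N.
μ_s N = 0.3 × 458.9 = 137.7 N.
39.3 ≤ 137.7 N → static; friction equals the required 39.3 N.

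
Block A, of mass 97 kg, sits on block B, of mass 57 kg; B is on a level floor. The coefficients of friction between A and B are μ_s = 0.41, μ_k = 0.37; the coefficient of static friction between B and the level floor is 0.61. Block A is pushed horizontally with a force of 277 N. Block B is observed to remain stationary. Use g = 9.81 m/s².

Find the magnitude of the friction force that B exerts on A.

f ≈ 277 N

The normal force B exerts on A is simply A's weight, N₁ = 951.6 N.
So the A–B interface can sustain at most μ_s N₁ = 390.1 N of static friction.
P = 277 N is within that limit, so A and B move together (both at rest); the A–B friction is simply f₁ = P = 277 N.
By Newton's third law B feels 277 N forward from A. With B stationary, the floor's static friction on B balances it: f₂ = 277 N (well within μ_s(m_A+m_B)g = 921.6 N).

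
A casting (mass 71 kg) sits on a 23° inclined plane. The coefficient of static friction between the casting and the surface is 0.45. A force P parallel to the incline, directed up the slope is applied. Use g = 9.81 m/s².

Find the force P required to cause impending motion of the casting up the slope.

P ≈ 561 N

At impending motion up the slope, friction acts down-slope at its limit: f = μ_s N.
P is parallel to the surface, so N = m g cos θ = 641 N.
Along the incline: P = m g sin θ + μ_s N = 272 + 0.45×641 = 561 N.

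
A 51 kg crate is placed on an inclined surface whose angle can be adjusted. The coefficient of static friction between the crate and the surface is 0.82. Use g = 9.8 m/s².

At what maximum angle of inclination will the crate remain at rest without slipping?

θ_max ≈ 39.4°

At the slip threshold, m g sin θ = μ_s · m g cos θ, so tan θ = μ_s.
θ_max = arctan(0.82) = 39.4°.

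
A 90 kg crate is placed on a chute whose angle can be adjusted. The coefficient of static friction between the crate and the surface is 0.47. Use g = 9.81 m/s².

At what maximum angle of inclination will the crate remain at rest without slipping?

θ_max ≈ 25.2°

At the slip threshold, m g sin θ = μ_s · m g cos θ, so tan θ = μ_s.
θ_max = arctan(0.47) = 25.2°.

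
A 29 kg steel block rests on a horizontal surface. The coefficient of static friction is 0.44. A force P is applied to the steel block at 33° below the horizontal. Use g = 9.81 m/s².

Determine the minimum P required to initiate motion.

P ≈ 209 N

N = m g + P sin α (the push presses the steel block into the horizontal surface).
At impending slip, P cos α = μ_s N = μ_s (m g + P sin α).
Solving: P (cos α − μ_s sin α) = μ_s m g → P = 0.44×284/(cos 33° − 0.44 sin 33°) = 125/0.599 = 209 N.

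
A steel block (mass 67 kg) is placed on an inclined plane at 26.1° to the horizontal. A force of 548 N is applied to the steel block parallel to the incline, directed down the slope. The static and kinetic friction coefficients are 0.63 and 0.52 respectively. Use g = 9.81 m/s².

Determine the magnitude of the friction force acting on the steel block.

Normal force: N = m g cos θ = 67 × 9.81 × cos 26.1° = 590.2 N.
The friction needed for equilibrium is m g sin θ + P = 289.2 + 548 = 837.2 N, measured positive up-slope.
The static-friction ceiling is μ_s N = 0.63 × 590.2 = 371.9 N.
Since |837.2| > 371.9 N, static friction cannot hold it; the steel block slides down the incline and kinetic friction applies: f = μ_k N = 0.52 × 590.2 = 307 N.

f ≈ 307 N (up the incline)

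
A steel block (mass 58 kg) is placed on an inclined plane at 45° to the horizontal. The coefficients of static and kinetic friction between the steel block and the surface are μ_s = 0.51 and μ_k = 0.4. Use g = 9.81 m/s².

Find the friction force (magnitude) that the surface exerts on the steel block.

f ≈ 161 N (up the incline)

The normal reaction is N = m g cos θ = 402.3 N.
Along the slope the weight component is m g sin θ = 402.3 N; friction must supply exactly this, acting up-slope.
Maximum static friction available: μ_s N = 0.51 × 402.3 = 205.2 N.
Since |402.3| > 205.2 N, static friction cannot hold it; the steel block slides down the incline and kinetic friction applies: f = μ_k N = 0.4 × 402.3 = 161 N.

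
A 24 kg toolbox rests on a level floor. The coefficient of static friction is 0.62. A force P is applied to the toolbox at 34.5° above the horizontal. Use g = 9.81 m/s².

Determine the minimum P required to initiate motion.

P ≈ 124 N

N = m g − P sin α (the pull lifts the toolbox).
At impending slip, P cos α = μ_s N = μ_s (m g − P sin α).
Solving: P (cos α + μ_s sin α) = μ_s m g → P = 0.62×235/(cos 34.5° + 0.62 sin 34.5°) = 146/1.175 = 124 N.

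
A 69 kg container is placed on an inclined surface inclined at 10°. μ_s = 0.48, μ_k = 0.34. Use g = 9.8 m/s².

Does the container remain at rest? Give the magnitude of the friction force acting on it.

f ≈ 117 N

N = m g cos θ = 666 N.
Down-slope weight component: m g sin θ = 117 N.
μ_s N = 320 N.
117 ≤ 320 N, so it stays put; friction = 117 N.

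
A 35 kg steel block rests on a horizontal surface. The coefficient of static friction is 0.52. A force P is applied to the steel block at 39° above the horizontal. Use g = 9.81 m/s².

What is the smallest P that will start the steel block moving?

P ≈ 162 N

N = m g − P sin α (the pull lifts the steel block).
At impending slip, P cos α = μ_s N = μ_s (m g − P sin α).
Solving: P (cos α + μ_s sin α) = μ_s m g → P = 0.52×343/(cos 39° + 0.52 sin 39°) = 179/1.104 = 162 N.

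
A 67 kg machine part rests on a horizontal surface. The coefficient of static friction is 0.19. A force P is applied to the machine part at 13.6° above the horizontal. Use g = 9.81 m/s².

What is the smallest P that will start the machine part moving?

P ≈ 123 N

N = m g − P sin α (the pull lifts the machine part).
At impending slip, P cos α = μ_s N = μ_s (m g − P sin α).
Solving: P (cos α + μ_s sin α) = μ_s m g → P = 0.19×657/(cos 13.6° + 0.19 sin 13.6°) = 125/1.017 = 123 N.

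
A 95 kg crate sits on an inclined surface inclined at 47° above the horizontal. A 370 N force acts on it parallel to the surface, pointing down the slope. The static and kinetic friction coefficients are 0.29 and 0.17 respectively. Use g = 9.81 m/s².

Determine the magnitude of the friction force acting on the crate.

f ≈ 108 N (up the incline)

Perpendicular to the surface, N = m g cos θ = 95·9.81·cos 47° = 635.6 N.
For equilibrium along the incline the friction force must supply f = m g sin θ + P = 681.6 + 370 = 1052 N (positive meaning up-slope).
Maximum static friction available: μ_s N = 0.29 × 635.6 = 184.3 N.
|1052| exceeds 184.3 N, so the crate slips down-slope; friction is kinetic, f = μ_k N = 0.17×635.6 = 108 N.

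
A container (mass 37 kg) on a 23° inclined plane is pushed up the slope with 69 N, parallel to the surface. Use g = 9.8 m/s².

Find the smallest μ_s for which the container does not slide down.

μ_s,min ≈ 0.218

N = m g cos θ = 333.8 N.
Friction must make up the shortfall along the incline: f = m g sin θ − P = 141.7 − 69 = 72.68 N.
At the threshold f = μ_s N, so μ_s,min = 72.68/333.8 = 0.218.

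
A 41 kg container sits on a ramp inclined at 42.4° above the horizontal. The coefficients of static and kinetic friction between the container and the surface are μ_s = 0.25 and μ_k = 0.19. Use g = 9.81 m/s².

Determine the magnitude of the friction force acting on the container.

Normal force: N = m g cos θ = 41 × 9.81 × cos 42.4° = 297 N.
Along the slope the weight component is m g sin θ = 271.2 N; friction must supply exactly this, acting up-slope.
Maximum static friction available: μ_s N = 0.25 × 297 = 74.25 N.
|271.2| exceeds 74.25 N, so the container slips down-slope; friction is kinetic, f = μ_k N = 0.19×297 = 56.4 N.

f ≈ 56.4 N (up the incline)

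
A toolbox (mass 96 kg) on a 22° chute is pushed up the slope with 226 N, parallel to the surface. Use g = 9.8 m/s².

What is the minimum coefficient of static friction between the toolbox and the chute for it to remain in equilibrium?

μ_s,min ≈ 0.145

N = m g cos θ = 872.3 N.
Friction must make up the shortfall along the incline: f = m g sin θ − P = 352.4 − 226 = 126.4 N.
At the threshold f = μ_s N, so μ_s,min = 126.4/872.3 = 0.145.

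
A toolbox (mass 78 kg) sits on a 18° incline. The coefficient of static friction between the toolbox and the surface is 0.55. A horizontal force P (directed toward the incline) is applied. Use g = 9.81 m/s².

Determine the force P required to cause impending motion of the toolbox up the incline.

P ≈ 815 N

At impending motion up the slope, friction acts down-slope at its limit: f = μ_s N.
Perpendicular to the incline: N = m g cos θ + P sin θ.
Along the incline: P cos θ = m g sin θ + μ_s N = m g sin θ + μ_s (m g cos θ + P sin θ).
Solving, P (cos θ − μ_s sin θ) = m g (sin θ + μ_s cos θ), so P = 78×9.81×(sin 18° + 0.55 cos 18°)/(cos 18° − 0.55 sin 18°) = 765×0.8321/0.7811 = 815 N.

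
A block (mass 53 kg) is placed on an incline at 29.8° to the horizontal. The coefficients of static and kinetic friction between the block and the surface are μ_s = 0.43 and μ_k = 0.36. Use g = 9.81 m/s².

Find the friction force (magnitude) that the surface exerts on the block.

f ≈ 162 N (up the incline)

The normal reaction is N = m g cos θ = 451.2 N.
Along the slope the weight component is m g sin θ = 258.4 N; friction must supply exactly this, acting up-slope.
Maximum static friction available: μ_s N = 0.43 × 451.2 = 194 N.
Since |258.4| > 194 N, static friction cannot hold it; the block slides down the incline and kinetic friction applies: f = μ_k N = 0.36 × 451.2 = 162 N.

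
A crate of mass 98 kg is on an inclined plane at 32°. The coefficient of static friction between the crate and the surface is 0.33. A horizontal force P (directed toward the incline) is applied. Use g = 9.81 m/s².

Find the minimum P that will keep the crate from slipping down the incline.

The crate tends to slide down (tan θ > μ_s), so at the point of impending slip friction acts up-slope at its limit: f = μ_s N.
Perpendicular to the incline: N = m g cos θ + P sin θ.
Along the incline: P cos θ + μ_s N = m g sin θ, i.e. P cos θ + μ_s (m g cos θ + P sin θ) = m g sin θ.
Solving, P (cos θ + μ_s sin θ) = m g (sin θ − μ_s cos θ), so P = 961×0.2501/1.023 = 235 N.

P_min ≈ 235 N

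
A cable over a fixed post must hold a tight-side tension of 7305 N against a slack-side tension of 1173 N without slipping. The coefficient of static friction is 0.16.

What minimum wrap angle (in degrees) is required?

β_min ≈ 655°

T₂/T₁ = e^{μβ} → β = ln(T₂/T₁)/μ.
β = ln(7305/1173)/0.16 = 1.829/0.16 = 11.43 rad.
In degrees: β = 11.43 × 180/π = 655°.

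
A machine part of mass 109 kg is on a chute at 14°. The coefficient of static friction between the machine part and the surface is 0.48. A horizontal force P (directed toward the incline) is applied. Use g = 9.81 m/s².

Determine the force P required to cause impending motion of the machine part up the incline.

P ≈ 886 N

At impending motion up the slope, friction acts down-slope at its limit: f = μ_s N.
Perpendicular to the incline: N = m g cos θ + P sin θ.
Along the incline: P cos θ = m g sin θ + μ_s N = m g sin θ + μ_s (m g cos θ + P sin θ).
Solving, P (cos θ − μ_s sin θ) = m g (sin θ + μ_s cos θ), so P = 109×9.81×(sin 14° + 0.48 cos 14°)/(cos 14° − 0.48 sin 14°) = 1070×0.7077/0.8542 = 886 N.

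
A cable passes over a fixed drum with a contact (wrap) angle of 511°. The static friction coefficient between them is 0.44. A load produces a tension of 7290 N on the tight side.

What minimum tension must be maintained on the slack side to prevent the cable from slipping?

Capstan equation at impending slip: T_tight/T_slack = e^{μβ}.
β = 511° = 8.919 rad; e^{μβ} = e^{0.44×8.919} = 50.61.
T_slack = T_tight / e^{μβ} = 7290 / 50.61 = 144 N.

T_min ≈ 144 N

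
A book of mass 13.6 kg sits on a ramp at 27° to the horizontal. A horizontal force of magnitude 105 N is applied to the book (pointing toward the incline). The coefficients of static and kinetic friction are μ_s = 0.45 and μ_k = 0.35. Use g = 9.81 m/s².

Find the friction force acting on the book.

Normal direction: N = m g cos θ + P sin θ = 166.5 N.
Along the incline, the net driving force (taking up-slope positive) is P cos θ − m g sin θ = 93.56 − 60.57 = 32.99 N, so equilibrium requires friction f = -32.99 N (down-slope).
The limit of static friction is μ_s N = 74.94 N.
Since 32.99 N is within the 74.94 N limit, the book stays put and friction is exactly 33 N.

f ≈ 33 N (down the incline)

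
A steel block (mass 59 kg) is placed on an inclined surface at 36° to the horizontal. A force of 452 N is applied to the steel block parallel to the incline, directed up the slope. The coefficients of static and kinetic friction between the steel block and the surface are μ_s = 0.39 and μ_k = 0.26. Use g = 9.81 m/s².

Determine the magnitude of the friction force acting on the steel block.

f ≈ 112 N (down the incline)

Normal force: N = m g cos θ = 59 × 9.81 × cos 36° = 468.3 N.
Parallel to the incline, ΣF = 0 gives f = m g sin θ − P = 340.2 − 452 = -111.8 N (up-slope positive).
Static friction can supply at most μ_s N = 182.6 N.
Since |-111.8| ≤ 182.6 N, static friction is sufficient; f equals the required value, not μ_s N.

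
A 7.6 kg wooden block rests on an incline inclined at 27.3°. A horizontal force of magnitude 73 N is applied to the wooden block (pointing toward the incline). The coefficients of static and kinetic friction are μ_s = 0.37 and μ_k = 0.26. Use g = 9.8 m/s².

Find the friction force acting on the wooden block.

f ≈ 30.7 N (down the incline)

Normal direction: N = m g cos θ + P sin θ = 99.67 N.
Along the incline, the net driving force (taking up-slope positive) is P cos θ − m g sin θ = 64.87 − 34.16 = 30.71 N, so equilibrium requires friction f = -30.71 N (down-slope).
Maximum static friction: μ_s N = 0.37 × 99.67 = 36.88 N.
|f_req| = 30.71 ≤ 36.88 N → the wooden block is in equilibrium; friction equals the required value.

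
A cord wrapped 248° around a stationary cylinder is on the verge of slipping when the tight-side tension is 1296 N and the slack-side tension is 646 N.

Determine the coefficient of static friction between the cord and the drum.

μ ≈ 0.161

T₂/T₁ = e^{μβ} → μ = ln(T₂/T₁)/β.
β = 248° = 4.328 rad.
μ = ln(1296/646)/4.328 = ln(2.006)/4.328 = 0.161.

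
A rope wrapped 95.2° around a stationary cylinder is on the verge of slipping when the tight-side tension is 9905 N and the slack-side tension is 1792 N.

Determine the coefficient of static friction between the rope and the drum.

T₂/T₁ = e^{μβ} → μ = ln(T₂/T₁)/β.
β = 95.2° = 1.662 rad.
μ = ln(9905/1792)/1.662 = ln(5.527)/1.662 = 1.03.

μ ≈ 1.03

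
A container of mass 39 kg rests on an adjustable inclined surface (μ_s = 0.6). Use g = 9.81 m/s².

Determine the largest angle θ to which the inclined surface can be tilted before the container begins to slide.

θ_max ≈ 31°

At the slip threshold, m g sin θ = μ_s · m g cos θ, so tan θ = μ_s.
θ_max = arctan(0.6) = 31°.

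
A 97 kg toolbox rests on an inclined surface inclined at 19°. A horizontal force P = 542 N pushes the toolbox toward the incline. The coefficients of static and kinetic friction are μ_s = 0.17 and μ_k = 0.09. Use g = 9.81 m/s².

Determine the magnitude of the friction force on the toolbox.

f ≈ 96.9 N (down the incline)

Normal direction: N = m g cos θ + P sin θ = 1076 N.
Parallel to the incline: P cos θ − m g sin θ = 512.5 − 309.8 = 202.7 N; the friction needed to balance this is 202.7 N acting down the slope.
The limit of static friction is μ_s N = 183 N.
|f_req| = 202.7 > 183 N → the toolbox slides up the incline; f = μ_k N = 0.09 × 1076 = 96.9 N.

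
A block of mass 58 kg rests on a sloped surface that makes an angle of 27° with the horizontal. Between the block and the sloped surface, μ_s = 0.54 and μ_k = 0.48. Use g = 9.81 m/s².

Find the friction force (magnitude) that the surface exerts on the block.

f ≈ 258 N (up the incline)

Perpendicular to the surface, N = m g cos θ = 58·9.81·cos 27° = 507 N.
For equilibrium along the incline, friction must balance the weight component: f = m g sin θ = 258.3 N up the slope.
The static-friction ceiling is μ_s N = 0.54 × 507 = 273.8 N.
Since |258.3| ≤ 273.8 N, static friction is sufficient; f equals the required value, not μ_s N.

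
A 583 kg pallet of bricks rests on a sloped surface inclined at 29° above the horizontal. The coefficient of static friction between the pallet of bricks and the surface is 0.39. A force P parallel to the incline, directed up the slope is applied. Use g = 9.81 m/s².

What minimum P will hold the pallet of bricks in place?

P_min ≈ 822 N

The pallet of bricks tends to slide down (tan θ > μ_s), so at the point of impending slip friction acts up-slope at its limit: f = μ_s N.
P is parallel to the surface, so N = m g cos θ = 5000 N.
Along the incline: P + μ_s N = m g sin θ, so P = 2770 − 0.39×5000 = 822 N.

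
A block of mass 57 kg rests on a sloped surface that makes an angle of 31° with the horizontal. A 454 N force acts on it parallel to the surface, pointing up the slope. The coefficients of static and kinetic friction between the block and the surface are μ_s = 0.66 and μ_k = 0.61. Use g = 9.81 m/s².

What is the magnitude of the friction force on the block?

The normal reaction is N = m g cos θ = 479.3 N.
For equilibrium along the incline the friction force must supply f = m g sin θ − P = 288 − 454 = -166 N (positive meaning up-slope).
The static-friction ceiling is μ_s N = 0.66 × 479.3 = 316.3 N.
Since |-166| ≤ 316.3 N, the block remains in static equilibrium and friction takes exactly the required value.

f ≈ 166 N (down the incline)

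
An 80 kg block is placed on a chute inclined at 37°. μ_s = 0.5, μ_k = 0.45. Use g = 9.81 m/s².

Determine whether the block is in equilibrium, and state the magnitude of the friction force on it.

f ≈ 282 N

N = m g cos θ = 627 N.
Down-slope weight component: m g sin θ = 472 N.
μ_s N = 313 N.
472 > 313 N, so it slides; kinetic friction f = μ_k N = 0.45×627 = 282 N.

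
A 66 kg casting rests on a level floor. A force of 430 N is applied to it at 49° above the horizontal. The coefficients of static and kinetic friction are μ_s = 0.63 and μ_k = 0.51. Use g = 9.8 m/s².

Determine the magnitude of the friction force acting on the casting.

N = m g − P sin α = 646.8 − 430×sin 49° = 322.3 N.
Horizontally, friction must balance P cos α = 282.1 N.
μ_s N = 0.63 × 322.3 = 203 N.
The required friction exceeds μ_s N, so the casting moves and f = μ_k N = 164 N.

f ≈ 164 N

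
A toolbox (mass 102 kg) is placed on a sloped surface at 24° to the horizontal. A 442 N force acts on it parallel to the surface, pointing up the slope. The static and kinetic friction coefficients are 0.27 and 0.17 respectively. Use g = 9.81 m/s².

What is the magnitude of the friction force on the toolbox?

Normal force: N = m g cos θ = 102 × 9.81 × cos 24° = 914.1 N.
The friction needed for equilibrium is m g sin θ − P = 407 − 442 = -35.01 N, measured positive up-slope.
Maximum static friction available: μ_s N = 0.27 × 914.1 = 246.8 N.
Since |-35.01| ≤ 246.8 N, static friction is sufficient; f equals the required value, not μ_s N.

f ≈ 35 N (down the incline)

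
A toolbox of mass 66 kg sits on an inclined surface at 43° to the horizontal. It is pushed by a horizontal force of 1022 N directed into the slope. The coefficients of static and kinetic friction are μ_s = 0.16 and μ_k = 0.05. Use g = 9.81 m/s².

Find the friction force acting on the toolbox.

f ≈ 58.5 N (down the incline)

Resolve perpendicular to the incline: N = m g cos θ + P sin θ = 66×9.81×cos 43° + 1022×sin 43° = 1171 N.
Parallel to the incline: P cos θ − m g sin θ = 747.4 − 441.6 = 305.9 N; the friction needed to balance this is 305.9 N acting down the slope.
Maximum static friction: μ_s N = 0.16 × 1171 = 187.3 N.
|f_req| = 305.9 > 187.3 N → the toolbox slides up the incline; f = μ_k N = 0.05 × 1171 = 58.5 N.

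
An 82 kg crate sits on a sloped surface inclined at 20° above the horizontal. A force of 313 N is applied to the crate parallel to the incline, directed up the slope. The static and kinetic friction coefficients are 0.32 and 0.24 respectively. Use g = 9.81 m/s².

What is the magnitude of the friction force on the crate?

Perpendicular to the surface, N = m g cos θ = 82·9.81·cos 20° = 755.9 N.
For equilibrium along the incline the friction force must supply f = m g sin θ − P = 275.1 − 313 = -37.87 N (positive meaning up-slope).
The static-friction ceiling is μ_s N = 0.32 × 755.9 = 241.9 N.
Since |-37.87| ≤ 241.9 N, the crate remains in static equilibrium and friction takes exactly the required value.

f ≈ 37.9 N (down the incline)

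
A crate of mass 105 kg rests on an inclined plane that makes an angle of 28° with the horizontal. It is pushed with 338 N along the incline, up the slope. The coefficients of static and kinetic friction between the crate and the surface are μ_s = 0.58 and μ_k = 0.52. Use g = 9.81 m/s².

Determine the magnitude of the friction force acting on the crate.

Normal force: N = m g cos θ = 105 × 9.81 × cos 28° = 909.5 N.
For equilibrium along the incline the friction force must supply f = m g sin θ − P = 483.6 − 338 = 145.6 N (positive meaning up-slope).
The static-friction ceiling is μ_s N = 0.58 × 909.5 = 527.5 N.
Since |145.6| ≤ 527.5 N, the crate remains in static equilibrium and friction takes exactly the required value.

f ≈ 146 N (up the incline)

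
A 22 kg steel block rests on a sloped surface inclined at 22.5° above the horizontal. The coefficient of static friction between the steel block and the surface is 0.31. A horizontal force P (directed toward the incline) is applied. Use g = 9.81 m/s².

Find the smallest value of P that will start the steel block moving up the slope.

P ≈ 179 N

At impending motion up the slope, friction acts down-slope at its limit: f = μ_s N.
Perpendicular to the incline: N = m g cos θ + P sin θ.
Along the incline: P cos θ = m g sin θ + μ_s N = m g sin θ + μ_s (m g cos θ + P sin θ).
Solving, P (cos θ − μ_s sin θ) = m g (sin θ + μ_s cos θ), so P = 22×9.81×(sin 22.5° + 0.31 cos 22.5°)/(cos 22.5° − 0.31 sin 22.5°) = 216×0.6691/0.8052 = 179 N.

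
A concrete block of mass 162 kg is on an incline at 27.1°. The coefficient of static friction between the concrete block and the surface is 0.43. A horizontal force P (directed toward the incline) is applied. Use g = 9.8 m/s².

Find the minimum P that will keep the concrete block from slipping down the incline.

P_min ≈ 106 N

The concrete block tends to slide down (tan θ > μ_s), so at the point of impending slip friction acts up-slope at its limit: f = μ_s N.
Perpendicular to the incline: N = m g cos θ + P sin θ.
Along the incline: P cos θ + μ_s N = m g sin θ, i.e. P cos θ + μ_s (m g cos θ + P sin θ) = m g sin θ.
Solving, P (cos θ + μ_s sin θ) = m g (sin θ − μ_s cos θ), so P = 1590×0.07275/1.086 = 106 N.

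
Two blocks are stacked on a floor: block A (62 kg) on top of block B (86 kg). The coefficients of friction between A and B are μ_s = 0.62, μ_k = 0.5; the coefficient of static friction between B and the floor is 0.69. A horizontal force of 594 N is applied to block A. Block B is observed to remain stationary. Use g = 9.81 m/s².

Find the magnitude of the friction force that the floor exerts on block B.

The normal force B exerts on A is simply A's weight, N₁ = 608.2 N.
Maximum static friction on A from B: μ_s N₁ = 0.62×608.2 = 377.1 N.
P = 594 N exceeds that limit, so A slips over B and the interface friction becomes kinetic: f₁ = μ_k N₁ = 0.5×608.2 = 304 N.
B experiences an equal 304 N forward from A (third law). B is in equilibrium, so the floor supplies f₂ = 304 N of static friction (limit μ_s(m_A+m_B)g = 1002 N, not exceeded).

f ≈ 304 N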